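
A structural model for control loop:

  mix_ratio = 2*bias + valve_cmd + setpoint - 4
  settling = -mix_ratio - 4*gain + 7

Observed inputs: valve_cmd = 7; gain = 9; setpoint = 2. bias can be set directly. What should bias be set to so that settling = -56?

bias = 11

Substituting into the mix_ratio equation gives mix_ratio = 2*bias + 5.
Substituting into the settling equation gives settling = -2*bias - 34.
Solve -2*bias - 34 = -56: bias = (-56 + 34) / -2 = 11.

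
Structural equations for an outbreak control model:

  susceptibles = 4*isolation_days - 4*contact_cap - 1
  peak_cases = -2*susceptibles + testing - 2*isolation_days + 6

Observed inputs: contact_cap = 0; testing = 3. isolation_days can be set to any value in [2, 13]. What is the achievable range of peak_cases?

Substituting into the susceptibles equation gives susceptibles = 4*isolation_days - 1.
Substituting into the peak_cases equation gives peak_cases = -10*isolation_days + 11.
Linear in isolation_days, so extremes are at the endpoints: isolation_days = 2 gives peak_cases = -9; isolation_days = 13 gives peak_cases = -119.

-119 to -9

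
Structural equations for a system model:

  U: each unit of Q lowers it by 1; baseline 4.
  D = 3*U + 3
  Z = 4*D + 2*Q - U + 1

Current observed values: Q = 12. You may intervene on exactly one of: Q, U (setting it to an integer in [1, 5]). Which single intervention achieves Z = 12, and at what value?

set Q = 5

Intervening on Q: with other inputs at their observed values, Z = -9*Q + 57. Solving for 12 gives Q = 5, within [1, 5].
Intervening on U: Z = 11*U + 37. Reaching 12 requires U = -25/11, not an integer.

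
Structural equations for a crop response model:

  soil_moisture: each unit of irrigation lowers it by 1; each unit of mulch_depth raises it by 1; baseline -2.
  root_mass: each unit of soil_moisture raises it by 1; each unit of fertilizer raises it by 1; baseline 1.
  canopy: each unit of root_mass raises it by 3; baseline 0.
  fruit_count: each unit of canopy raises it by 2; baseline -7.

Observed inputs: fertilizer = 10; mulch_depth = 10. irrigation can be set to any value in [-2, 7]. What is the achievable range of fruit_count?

65 to 119

Substituting into the soil_moisture equation gives soil_moisture = -irrigation + 8.
Substituting into the root_mass equation gives root_mass = -irrigation + 19.
Substituting into the canopy equation gives canopy = -3*irrigation + 57.
Substituting into the fruit_count equation gives fruit_count = -6*irrigation + 107.
Linear in irrigation, so extremes are at the endpoints: irrigation = -2 gives fruit_count = 119; irrigation = 7 gives fruit_count = 65.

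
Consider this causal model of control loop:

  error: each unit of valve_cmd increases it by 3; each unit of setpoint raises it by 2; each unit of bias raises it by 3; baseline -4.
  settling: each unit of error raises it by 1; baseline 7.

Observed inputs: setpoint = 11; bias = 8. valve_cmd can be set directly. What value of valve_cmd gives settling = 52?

valve_cmd = 1

Substituting into the error equation gives error = 3*valve_cmd + 42.
Substituting into the settling equation gives settling = 3*valve_cmd + 49.
Solve 3*valve_cmd + 49 = 52: valve_cmd = (52 - 49) / 3 = 1.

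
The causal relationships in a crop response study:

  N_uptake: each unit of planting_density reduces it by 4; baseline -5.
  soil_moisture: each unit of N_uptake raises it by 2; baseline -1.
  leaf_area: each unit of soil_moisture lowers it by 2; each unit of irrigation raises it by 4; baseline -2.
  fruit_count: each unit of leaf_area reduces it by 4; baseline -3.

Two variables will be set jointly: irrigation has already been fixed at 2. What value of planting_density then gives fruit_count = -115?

With irrigation held at 2:
Substituting into the soil_moisture equation gives soil_moisture = -8*planting_density - 11.
leaf_area becomes 16*planting_density + 28.
So fruit_count = -64*planting_density - 115.
Solve -64*planting_density - 115 = -115: planting_density = (-115 + 115) / -64 = 0.

planting_density = 0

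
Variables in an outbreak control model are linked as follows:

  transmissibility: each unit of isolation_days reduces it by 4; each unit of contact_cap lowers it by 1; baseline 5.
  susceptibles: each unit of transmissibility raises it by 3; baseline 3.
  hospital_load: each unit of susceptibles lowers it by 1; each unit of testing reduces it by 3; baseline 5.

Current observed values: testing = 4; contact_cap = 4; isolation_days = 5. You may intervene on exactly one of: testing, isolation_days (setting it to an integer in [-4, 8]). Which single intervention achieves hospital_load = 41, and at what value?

Intervening on testing: with other inputs at their observed values, hospital_load = -3*testing + 59. Solving for 41 gives testing = 6, within [-4, 8].
Intervening on isolation_days: hospital_load = 12*isolation_days - 13. Reaching 41 requires isolation_days = 9/2, not an integer.

set testing = 6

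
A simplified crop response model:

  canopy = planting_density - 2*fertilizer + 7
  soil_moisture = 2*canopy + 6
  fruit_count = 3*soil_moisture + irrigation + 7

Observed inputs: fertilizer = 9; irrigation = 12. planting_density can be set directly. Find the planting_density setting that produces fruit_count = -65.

Substituting into the canopy equation gives canopy = planting_density - 11.
This gives soil_moisture = 2*planting_density - 16.
fruit_count becomes 6*planting_density - 29.
Solve 6*planting_density - 29 = -65: planting_density = (-65 + 29) / 6 = -6.

planting_density = -6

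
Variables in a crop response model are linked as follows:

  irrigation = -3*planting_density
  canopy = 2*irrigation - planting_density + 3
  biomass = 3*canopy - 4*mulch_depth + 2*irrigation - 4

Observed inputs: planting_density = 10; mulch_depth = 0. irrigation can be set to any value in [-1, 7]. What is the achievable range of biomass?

Intervening on irrigation fixes its value directly, overriding its dependence on planting_density.
Substituting into the canopy equation gives canopy = 2*irrigation - 7.
Substituting into the biomass equation gives biomass = 8*irrigation - 25.
Linear in irrigation, so extremes are at the endpoints: irrigation = -1 gives biomass = -33; irrigation = 7 gives biomass = 31.

-33 to 31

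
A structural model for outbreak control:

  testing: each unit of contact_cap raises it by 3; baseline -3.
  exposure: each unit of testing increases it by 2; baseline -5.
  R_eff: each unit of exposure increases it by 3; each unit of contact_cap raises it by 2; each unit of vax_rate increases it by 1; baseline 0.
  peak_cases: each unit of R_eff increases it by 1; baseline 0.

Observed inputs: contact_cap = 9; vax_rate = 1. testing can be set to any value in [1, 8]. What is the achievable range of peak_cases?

10 to 52

Intervening on testing fixes its value directly, overriding its dependence on contact_cap.
Substituting into the R_eff equation gives R_eff = 6*testing + 4.
peak_cases becomes 6*testing + 4.
Linear in testing, so extremes are at the endpoints: testing = 1 gives peak_cases = 10; testing = 8 gives peak_cases = 52.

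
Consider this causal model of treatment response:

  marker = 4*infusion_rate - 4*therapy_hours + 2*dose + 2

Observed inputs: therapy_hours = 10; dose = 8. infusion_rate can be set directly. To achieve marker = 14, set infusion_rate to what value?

infusion_rate = 9

Substituting into the marker equation gives marker = 4*infusion_rate - 22.
Solve 4*infusion_rate - 22 = 14: infusion_rate = (14 + 22) / 4 = 9.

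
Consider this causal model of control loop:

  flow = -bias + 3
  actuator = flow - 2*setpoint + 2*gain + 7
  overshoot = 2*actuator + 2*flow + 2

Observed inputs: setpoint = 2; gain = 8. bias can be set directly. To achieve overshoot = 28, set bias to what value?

bias = 6

Substituting into the actuator equation gives actuator = -bias + 22.
Substituting into the overshoot equation gives overshoot = -4*bias + 52.
Solve -4*bias + 52 = 28: bias = (28 - 52) / -4 = 6.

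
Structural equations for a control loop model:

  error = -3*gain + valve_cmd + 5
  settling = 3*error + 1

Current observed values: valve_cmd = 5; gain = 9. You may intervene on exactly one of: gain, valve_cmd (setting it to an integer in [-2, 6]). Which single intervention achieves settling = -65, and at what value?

Intervening on gain: settling = -9*gain + 31. Reaching -65 requires gain = 32/3, not an integer.
Intervening on valve_cmd: with other inputs at their observed values, settling = 3*valve_cmd - 65. Solving for -65 gives valve_cmd = 0, within [-2, 6].

set valve_cmd = 0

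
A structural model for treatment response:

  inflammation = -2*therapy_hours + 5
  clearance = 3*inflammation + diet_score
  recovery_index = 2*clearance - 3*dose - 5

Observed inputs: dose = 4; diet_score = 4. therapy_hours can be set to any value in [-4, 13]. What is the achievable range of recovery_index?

Substituting into the clearance equation gives clearance = -6*therapy_hours + 19.
Substituting into the recovery_index equation gives recovery_index = -12*therapy_hours + 21.
Linear in therapy_hours, so extremes are at the endpoints: therapy_hours = -4 gives recovery_index = 69; therapy_hours = 13 gives recovery_index = -135.

-135 to 69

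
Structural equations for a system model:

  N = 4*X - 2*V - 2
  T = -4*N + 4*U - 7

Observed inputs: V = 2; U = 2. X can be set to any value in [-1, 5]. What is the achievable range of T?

-55 to 41

Substituting into the N equation gives N = 4*X - 6.
This gives T = -16*X + 25.
Linear in X, so extremes are at the endpoints: X = -1 gives T = 41; X = 5 gives T = -55.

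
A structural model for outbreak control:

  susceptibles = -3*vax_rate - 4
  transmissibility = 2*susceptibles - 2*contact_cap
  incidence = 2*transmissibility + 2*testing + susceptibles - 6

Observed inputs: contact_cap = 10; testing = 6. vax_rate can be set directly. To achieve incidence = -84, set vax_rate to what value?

vax_rate = 2

Substituting into the transmissibility equation gives transmissibility = -6*vax_rate - 28.
incidence becomes -15*vax_rate - 54.
Solve -15*vax_rate - 54 = -84: vax_rate = (-84 + 54) / -15 = 2.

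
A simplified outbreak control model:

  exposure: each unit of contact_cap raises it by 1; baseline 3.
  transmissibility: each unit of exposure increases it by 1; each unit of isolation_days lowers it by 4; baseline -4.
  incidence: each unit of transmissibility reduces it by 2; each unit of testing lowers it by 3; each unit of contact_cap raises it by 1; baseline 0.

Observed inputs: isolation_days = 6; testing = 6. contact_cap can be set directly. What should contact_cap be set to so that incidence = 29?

contact_cap = 3

Substituting into the transmissibility equation gives transmissibility = contact_cap - 25.
So incidence = -contact_cap + 32.
Solve -contact_cap + 32 = 29: contact_cap = (29 - 32) / -1 = 3.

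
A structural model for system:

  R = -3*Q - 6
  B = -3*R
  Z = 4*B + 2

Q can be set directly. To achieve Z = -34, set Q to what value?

Q = -3

Substituting into the B equation gives B = 9*Q + 18.
Substituting into the Z equation gives Z = 36*Q + 74.
Solve 36*Q + 74 = -34: Q = (-34 - 74) / 36 = -3.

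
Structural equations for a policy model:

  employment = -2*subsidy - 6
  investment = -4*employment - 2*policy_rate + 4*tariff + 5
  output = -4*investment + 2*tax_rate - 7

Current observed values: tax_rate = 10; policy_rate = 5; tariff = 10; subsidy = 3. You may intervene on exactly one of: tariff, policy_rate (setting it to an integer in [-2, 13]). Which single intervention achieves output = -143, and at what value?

set tariff = -1

Intervening on tariff: with other inputs at their observed values, output = -16*tariff - 159. Solving for -143 gives tariff = -1, within [-2, 13].
Intervening on policy_rate: output = 8*policy_rate - 359. Reaching -143 requires policy_rate = 27, outside [-2, 13].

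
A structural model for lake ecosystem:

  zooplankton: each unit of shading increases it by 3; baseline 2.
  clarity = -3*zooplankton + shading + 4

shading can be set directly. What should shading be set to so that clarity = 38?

shading = -5

Substituting into the clarity equation gives clarity = -8*shading - 2.
Solve -8*shading - 2 = 38: shading = (38 + 2) / -8 = -5.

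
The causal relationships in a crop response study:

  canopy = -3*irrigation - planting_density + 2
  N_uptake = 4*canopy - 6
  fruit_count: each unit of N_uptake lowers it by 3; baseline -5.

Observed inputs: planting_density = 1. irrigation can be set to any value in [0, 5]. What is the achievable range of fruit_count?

1 to 181

Substituting into the canopy equation gives canopy = -3*irrigation + 1.
Substituting into the N_uptake equation gives N_uptake = -12*irrigation - 2.
fruit_count becomes 36*irrigation + 1.
Linear in irrigation, so extremes are at the endpoints: irrigation = 0 gives fruit_count = 1; irrigation = 5 gives fruit_count = 181.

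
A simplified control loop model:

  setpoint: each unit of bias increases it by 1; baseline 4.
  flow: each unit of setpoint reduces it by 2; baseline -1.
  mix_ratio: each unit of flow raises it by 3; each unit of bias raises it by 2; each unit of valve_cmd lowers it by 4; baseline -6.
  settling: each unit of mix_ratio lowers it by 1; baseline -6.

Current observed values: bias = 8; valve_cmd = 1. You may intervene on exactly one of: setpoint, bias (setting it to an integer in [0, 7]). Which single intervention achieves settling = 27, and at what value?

set setpoint = 6

Intervening on setpoint: with other inputs at their observed values, settling = 6*setpoint - 9. Solving for 27 gives setpoint = 6, within [0, 7].
Intervening on bias: settling = 4*bias + 31. Reaching 27 requires bias = -1, outside [0, 7].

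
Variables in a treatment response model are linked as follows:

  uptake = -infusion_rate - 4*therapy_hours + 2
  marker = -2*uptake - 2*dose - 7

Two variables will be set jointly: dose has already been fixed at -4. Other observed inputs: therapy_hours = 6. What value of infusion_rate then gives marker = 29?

With dose held at -4:
Substituting into the uptake equation gives uptake = -infusion_rate - 22.
Substituting into the marker equation gives marker = 2*infusion_rate + 45.
Solve 2*infusion_rate + 45 = 29: infusion_rate = (29 - 45) / 2 = -8.

infusion_rate = -8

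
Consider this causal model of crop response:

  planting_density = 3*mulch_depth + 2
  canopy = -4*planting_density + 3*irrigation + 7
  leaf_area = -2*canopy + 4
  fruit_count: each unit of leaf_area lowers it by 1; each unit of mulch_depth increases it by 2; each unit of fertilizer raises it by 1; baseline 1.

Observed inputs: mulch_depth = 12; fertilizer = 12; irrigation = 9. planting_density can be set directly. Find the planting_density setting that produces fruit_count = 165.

planting_density = -8

Intervening on planting_density fixes its value directly, overriding its dependence on mulch_depth.
Substituting into the canopy equation gives canopy = -4*planting_density + 34.
This gives leaf_area = 8*planting_density - 64.
This gives fruit_count = -8*planting_density + 101.
Solve -8*planting_density + 101 = 165: planting_density = (165 - 101) / -8 = -8.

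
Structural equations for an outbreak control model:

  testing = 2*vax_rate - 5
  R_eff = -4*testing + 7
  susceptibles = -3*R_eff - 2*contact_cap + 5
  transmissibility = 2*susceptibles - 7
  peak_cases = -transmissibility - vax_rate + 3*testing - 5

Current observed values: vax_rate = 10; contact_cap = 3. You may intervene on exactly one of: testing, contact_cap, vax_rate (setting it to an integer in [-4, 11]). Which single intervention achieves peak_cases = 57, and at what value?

set testing = -1

Intervening on testing: with other inputs at their observed values, peak_cases = -21*testing + 36. Solving for 57 gives testing = -1, within [-4, 11].
Intervening on contact_cap: peak_cases = 4*contact_cap - 291. Reaching 57 requires contact_cap = 87, outside [-4, 11].
Intervening on vax_rate: peak_cases = -43*vax_rate + 151. Reaching 57 requires vax_rate = 94/43, not an integer.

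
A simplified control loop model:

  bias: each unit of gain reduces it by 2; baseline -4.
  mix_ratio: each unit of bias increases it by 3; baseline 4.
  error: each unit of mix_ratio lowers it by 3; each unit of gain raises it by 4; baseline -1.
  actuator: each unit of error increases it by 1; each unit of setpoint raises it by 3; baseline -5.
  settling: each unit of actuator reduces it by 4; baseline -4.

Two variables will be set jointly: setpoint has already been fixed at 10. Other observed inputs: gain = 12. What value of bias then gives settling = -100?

bias = 4

With setpoint held at 10:
Intervening on bias fixes its value directly, overriding its dependence on gain.
Substituting into the error equation gives error = -9*bias + 35.
Substituting into the actuator equation gives actuator = -9*bias + 60.
This gives settling = 36*bias - 244.
Solve 36*bias - 244 = -100: bias = (-100 + 244) / 36 = 4.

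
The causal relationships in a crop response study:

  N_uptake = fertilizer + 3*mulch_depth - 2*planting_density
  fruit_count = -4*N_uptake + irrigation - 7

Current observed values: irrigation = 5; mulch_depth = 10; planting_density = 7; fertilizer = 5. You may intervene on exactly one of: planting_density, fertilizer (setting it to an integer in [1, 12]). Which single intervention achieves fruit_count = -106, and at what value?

Intervening on planting_density: fruit_count = 8*planting_density - 142. Reaching -106 requires planting_density = 9/2, not an integer.
Intervening on fertilizer: with other inputs at their observed values, fruit_count = -4*fertilizer - 66. Solving for -106 gives fertilizer = 10, within [1, 12].

set fertilizer = 10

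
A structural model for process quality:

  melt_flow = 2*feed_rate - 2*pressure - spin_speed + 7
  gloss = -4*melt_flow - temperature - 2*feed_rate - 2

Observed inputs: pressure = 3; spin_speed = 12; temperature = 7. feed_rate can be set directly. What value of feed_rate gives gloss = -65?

feed_rate = 10

Substituting into the melt_flow equation gives melt_flow = 2*feed_rate - 11.
This gives gloss = -10*feed_rate + 35.
Solve -10*feed_rate + 35 = -65: feed_rate = (-65 - 35) / -10 = 10.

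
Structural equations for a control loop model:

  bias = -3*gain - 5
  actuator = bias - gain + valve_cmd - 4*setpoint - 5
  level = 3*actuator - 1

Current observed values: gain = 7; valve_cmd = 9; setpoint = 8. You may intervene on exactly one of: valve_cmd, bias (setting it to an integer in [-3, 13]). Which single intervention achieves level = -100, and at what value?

set bias = 2

Intervening on valve_cmd: level = 3*valve_cmd - 211. Reaching -100 requires valve_cmd = 37, outside [-3, 13].
Intervening on bias: with other inputs at their observed values, level = 3*bias - 106. Solving for -100 gives bias = 2, within [-3, 13].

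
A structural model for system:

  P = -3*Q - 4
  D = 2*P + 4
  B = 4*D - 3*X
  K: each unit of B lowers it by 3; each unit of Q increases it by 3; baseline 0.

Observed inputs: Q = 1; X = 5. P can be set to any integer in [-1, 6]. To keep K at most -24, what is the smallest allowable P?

P = 1

Intervening on P fixes its value directly, overriding its dependence on Q.
Substituting into the B equation gives B = 8*P + 1.
Substituting into the K equation gives K = -24*P.
Require -24*P ≤ -24, so P ≥ 1.
The smallest integer in [-1, 6] satisfying this is 1.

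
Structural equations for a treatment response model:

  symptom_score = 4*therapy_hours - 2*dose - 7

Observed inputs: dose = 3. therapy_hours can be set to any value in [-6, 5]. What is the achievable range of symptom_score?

-37 to 7

Substituting into the symptom_score equation gives symptom_score = 4*therapy_hours - 13.
Linear in therapy_hours, so extremes are at the endpoints: therapy_hours = -6 gives symptom_score = -37; therapy_hours = 5 gives symptom_score = 7.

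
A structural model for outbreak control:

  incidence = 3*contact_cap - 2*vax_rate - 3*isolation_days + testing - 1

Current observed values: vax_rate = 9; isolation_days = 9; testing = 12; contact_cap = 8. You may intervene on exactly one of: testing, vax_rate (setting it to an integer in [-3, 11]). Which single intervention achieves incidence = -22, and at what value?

Intervening on testing: with other inputs at their observed values, incidence = testing - 22. Solving for -22 gives testing = 0, within [-3, 11].
Intervening on vax_rate: incidence = -2*vax_rate + 8. Reaching -22 requires vax_rate = 15, outside [-3, 11].

set testing = 0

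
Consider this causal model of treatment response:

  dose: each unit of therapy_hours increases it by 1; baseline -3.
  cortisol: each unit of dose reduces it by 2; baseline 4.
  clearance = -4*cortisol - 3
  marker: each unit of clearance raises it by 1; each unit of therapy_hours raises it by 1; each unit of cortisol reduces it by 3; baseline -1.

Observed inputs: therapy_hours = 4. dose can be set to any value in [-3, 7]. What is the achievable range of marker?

Intervening on dose fixes its value directly, overriding its dependence on therapy_hours.
Substituting into the clearance equation gives clearance = 8*dose - 19.
Substituting into the marker equation gives marker = 14*dose - 28.
Linear in dose, so extremes are at the endpoints: dose = -3 gives marker = -70; dose = 7 gives marker = 70.

-70 to 70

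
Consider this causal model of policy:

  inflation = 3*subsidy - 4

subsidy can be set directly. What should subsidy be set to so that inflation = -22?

subsidy = -6

Solve 3*subsidy - 4 = -22: subsidy = (-22 + 4) / 3 = -6.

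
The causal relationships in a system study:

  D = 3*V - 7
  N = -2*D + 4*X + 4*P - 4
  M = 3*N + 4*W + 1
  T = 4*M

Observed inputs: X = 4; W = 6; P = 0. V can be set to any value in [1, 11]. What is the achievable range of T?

Substituting into the N equation gives N = -6*V + 26.
Substituting into the M equation gives M = -18*V + 103.
Substituting into the T equation gives T = -72*V + 412.
Linear in V, so extremes are at the endpoints: V = 1 gives T = 340; V = 11 gives T = -380.

-380 to 340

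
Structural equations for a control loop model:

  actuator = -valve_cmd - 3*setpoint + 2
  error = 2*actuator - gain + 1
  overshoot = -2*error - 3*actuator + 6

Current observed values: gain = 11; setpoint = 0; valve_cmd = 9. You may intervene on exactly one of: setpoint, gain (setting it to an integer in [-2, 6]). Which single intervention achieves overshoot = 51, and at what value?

set gain = -1

Intervening on setpoint: overshoot = 21*setpoint + 75. Reaching 51 requires setpoint = -8/7, not an integer.
Intervening on gain: with other inputs at their observed values, overshoot = 2*gain + 53. Solving for 51 gives gain = -1, within [-2, 6].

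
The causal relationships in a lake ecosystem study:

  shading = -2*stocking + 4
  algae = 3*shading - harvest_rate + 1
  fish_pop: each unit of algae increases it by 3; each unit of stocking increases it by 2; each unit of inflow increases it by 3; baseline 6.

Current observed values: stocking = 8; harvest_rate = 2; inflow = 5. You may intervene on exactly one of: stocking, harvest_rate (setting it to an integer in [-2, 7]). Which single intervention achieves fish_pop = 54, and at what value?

set stocking = 0

Intervening on stocking: with other inputs at their observed values, fish_pop = -16*stocking + 54. Solving for 54 gives stocking = 0, within [-2, 7].
Intervening on harvest_rate: fish_pop = -3*harvest_rate - 68. Reaching 54 requires harvest_rate = -122/3, not an integer.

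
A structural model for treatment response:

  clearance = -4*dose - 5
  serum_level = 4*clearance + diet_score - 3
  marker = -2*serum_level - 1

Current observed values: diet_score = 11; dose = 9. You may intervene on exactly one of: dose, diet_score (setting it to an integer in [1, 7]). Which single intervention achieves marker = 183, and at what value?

set dose = 5

Intervening on dose: with other inputs at their observed values, marker = 32*dose + 23. Solving for 183 gives dose = 5, within [1, 7].
Intervening on diet_score: marker = -2*diet_score + 333. Reaching 183 requires diet_score = 75, outside [1, 7].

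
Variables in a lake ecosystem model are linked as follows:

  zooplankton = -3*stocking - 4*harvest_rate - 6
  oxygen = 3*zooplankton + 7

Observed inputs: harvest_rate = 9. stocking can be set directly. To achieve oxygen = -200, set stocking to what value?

stocking = 9

Substituting into the zooplankton equation gives zooplankton = -3*stocking - 42.
Substituting into the oxygen equation gives oxygen = -9*stocking - 119.
Solve -9*stocking - 119 = -200: stocking = (-200 + 119) / -9 = 9.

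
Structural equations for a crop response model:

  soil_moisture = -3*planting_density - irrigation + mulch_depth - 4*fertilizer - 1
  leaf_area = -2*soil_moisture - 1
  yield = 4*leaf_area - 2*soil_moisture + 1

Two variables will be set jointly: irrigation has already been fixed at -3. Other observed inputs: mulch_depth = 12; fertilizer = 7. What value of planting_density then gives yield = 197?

With irrigation held at -3:
Substituting into the soil_moisture equation gives soil_moisture = -3*planting_density - 14.
leaf_area becomes 6*planting_density + 27.
This gives yield = 30*planting_density + 137.
Solve 30*planting_density + 137 = 197: planting_density = (197 - 137) / 30 = 2.

planting_density = 2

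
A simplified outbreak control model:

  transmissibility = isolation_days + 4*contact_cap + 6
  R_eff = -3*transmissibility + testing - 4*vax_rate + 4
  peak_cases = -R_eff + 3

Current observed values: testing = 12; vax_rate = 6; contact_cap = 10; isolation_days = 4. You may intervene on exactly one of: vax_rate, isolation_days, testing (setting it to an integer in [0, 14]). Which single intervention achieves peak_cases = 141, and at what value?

set vax_rate = 1

Intervening on vax_rate: with other inputs at their observed values, peak_cases = 4*vax_rate + 137. Solving for 141 gives vax_rate = 1, within [0, 14].
Intervening on isolation_days: peak_cases = 3*isolation_days + 149. Reaching 141 requires isolation_days = -8/3, not an integer.
Intervening on testing: peak_cases = -testing + 173. Reaching 141 requires testing = 32, outside [0, 14].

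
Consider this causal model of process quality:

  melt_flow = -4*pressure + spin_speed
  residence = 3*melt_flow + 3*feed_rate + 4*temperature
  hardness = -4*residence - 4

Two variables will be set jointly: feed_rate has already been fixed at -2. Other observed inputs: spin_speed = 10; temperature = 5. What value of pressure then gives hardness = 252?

With feed_rate held at -2:
Substituting into the melt_flow equation gives melt_flow = -4*pressure + 10.
residence becomes -12*pressure + 44.
This gives hardness = 48*pressure - 180.
Solve 48*pressure - 180 = 252: pressure = (252 + 180) / 48 = 9.

pressure = 9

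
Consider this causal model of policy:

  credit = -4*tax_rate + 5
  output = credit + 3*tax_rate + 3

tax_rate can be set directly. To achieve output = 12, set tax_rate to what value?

tax_rate = -4

Substituting into the output equation gives output = -tax_rate + 8.
Solve -tax_rate + 8 = 12: tax_rate = (12 - 8) / -1 = -4.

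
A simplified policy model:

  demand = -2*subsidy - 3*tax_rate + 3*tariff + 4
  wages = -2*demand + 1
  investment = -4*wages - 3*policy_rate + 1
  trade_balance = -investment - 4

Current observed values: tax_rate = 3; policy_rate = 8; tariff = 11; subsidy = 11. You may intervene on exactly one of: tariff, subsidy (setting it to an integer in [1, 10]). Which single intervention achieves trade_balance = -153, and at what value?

set subsidy = 3

Intervening on tariff: trade_balance = -24*tariff + 239. Reaching -153 requires tariff = 49/3, not an integer.
Intervening on subsidy: with other inputs at their observed values, trade_balance = 16*subsidy - 201. Solving for -153 gives subsidy = 3, within [1, 10].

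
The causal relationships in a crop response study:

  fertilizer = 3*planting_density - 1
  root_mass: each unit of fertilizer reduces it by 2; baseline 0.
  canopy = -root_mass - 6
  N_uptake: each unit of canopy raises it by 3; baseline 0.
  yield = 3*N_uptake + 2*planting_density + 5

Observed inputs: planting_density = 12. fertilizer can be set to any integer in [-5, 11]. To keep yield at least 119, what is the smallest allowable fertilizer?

fertilizer = 8

Intervening on fertilizer fixes its value directly, overriding its dependence on planting_density.
Substituting into the canopy equation gives canopy = 2*fertilizer - 6.
Substituting into the N_uptake equation gives N_uptake = 6*fertilizer - 18.
Substituting into the yield equation gives yield = 18*fertilizer - 25.
Require 18*fertilizer - 25 ≥ 119, so fertilizer ≥ 8.
The smallest integer in [-5, 11] satisfying this is 8.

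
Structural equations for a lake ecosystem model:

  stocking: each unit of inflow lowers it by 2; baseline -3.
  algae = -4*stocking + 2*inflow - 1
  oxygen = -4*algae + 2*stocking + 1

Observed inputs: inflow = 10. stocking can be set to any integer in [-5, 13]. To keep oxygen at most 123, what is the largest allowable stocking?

stocking = 11

Intervening on stocking fixes its value directly, overriding its dependence on inflow.
Substituting into the algae equation gives algae = -4*stocking + 19.
Substituting into the oxygen equation gives oxygen = 18*stocking - 75.
Require 18*stocking - 75 ≤ 123, so stocking ≤ 11.
The largest integer in [-5, 13] satisfying this is 11.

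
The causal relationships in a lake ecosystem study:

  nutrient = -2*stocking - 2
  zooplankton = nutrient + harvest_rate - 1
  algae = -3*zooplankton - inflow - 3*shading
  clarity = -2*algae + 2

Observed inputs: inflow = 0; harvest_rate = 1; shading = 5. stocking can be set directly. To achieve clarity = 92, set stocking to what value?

Substituting into the zooplankton equation gives zooplankton = -2*stocking - 2.
algae becomes 6*stocking - 9.
Substituting into the clarity equation gives clarity = -12*stocking + 20.
Solve -12*stocking + 20 = 92: stocking = (92 - 20) / -12 = -6.

stocking = -6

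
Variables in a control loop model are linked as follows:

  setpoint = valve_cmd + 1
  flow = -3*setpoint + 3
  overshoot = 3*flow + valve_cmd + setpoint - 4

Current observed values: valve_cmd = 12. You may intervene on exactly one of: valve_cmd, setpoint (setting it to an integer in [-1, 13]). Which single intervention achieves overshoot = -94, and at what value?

Intervening on valve_cmd: with other inputs at their observed values, overshoot = -7*valve_cmd - 3. Solving for -94 gives valve_cmd = 13, within [-1, 13].
Intervening on setpoint: overshoot = -8*setpoint + 17. Reaching -94 requires setpoint = 111/8, not an integer.

set valve_cmd = 13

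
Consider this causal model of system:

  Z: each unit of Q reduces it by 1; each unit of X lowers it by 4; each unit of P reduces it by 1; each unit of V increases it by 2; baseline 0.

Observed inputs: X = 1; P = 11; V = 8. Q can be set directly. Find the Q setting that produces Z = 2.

Q = -1

Substituting into the Z equation gives Z = -Q + 1.
Solve -Q + 1 = 2: Q = (2 - 1) / -1 = -1.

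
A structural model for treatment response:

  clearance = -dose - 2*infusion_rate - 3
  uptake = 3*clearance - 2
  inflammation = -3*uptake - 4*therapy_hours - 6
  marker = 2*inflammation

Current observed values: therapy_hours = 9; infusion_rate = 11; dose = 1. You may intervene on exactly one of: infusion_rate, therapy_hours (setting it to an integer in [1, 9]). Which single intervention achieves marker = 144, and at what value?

set infusion_rate = 4

Intervening on infusion_rate: with other inputs at their observed values, marker = 36*infusion_rate. Solving for 144 gives infusion_rate = 4, within [1, 9].
Intervening on therapy_hours: marker = -8*therapy_hours + 468. Reaching 144 requires therapy_hours = 81/2, not an integer.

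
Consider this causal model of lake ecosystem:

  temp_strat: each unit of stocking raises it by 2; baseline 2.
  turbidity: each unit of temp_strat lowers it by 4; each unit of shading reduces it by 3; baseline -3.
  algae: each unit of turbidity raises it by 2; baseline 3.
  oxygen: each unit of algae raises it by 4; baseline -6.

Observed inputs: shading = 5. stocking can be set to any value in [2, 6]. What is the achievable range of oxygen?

-586 to -330

Substituting into the turbidity equation gives turbidity = -8*stocking - 26.
algae becomes -16*stocking - 49.
Substituting into the oxygen equation gives oxygen = -64*stocking - 202.
Linear in stocking, so extremes are at the endpoints: stocking = 2 gives oxygen = -330; stocking = 6 gives oxygen = -586.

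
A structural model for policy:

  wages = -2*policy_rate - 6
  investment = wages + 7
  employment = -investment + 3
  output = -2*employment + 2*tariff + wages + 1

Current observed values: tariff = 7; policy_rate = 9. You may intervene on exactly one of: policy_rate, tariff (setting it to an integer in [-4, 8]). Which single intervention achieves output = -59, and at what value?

set tariff = 2

Intervening on policy_rate: output = -6*policy_rate + 5. Reaching -59 requires policy_rate = 32/3, not an integer.
Intervening on tariff: with other inputs at their observed values, output = 2*tariff - 63. Solving for -59 gives tariff = 2, within [-4, 8].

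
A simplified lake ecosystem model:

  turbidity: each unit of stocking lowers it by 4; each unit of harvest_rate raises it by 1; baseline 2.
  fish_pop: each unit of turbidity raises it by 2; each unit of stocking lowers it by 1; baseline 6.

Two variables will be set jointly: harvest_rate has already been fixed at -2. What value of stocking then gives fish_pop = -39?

With harvest_rate held at -2:
Substituting into the turbidity equation gives turbidity = -4*stocking.
fish_pop becomes -9*stocking + 6.
Solve -9*stocking + 6 = -39: stocking = (-39 - 6) / -9 = 5.

stocking = 5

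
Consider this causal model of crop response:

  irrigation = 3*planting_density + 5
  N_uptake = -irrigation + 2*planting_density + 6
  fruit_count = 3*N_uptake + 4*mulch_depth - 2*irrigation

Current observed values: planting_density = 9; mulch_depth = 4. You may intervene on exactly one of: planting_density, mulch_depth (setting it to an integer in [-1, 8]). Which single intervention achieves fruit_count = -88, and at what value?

Intervening on planting_density: fruit_count = -9*planting_density + 9. Reaching -88 requires planting_density = 97/9, not an integer.
Intervening on mulch_depth: with other inputs at their observed values, fruit_count = 4*mulch_depth - 88. Solving for -88 gives mulch_depth = 0, within [-1, 8].

set mulch_depth = 0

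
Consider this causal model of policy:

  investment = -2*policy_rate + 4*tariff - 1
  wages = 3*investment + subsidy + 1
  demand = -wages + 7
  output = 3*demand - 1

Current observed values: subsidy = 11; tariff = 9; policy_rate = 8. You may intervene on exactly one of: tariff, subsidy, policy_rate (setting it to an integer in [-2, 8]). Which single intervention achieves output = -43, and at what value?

set tariff = 5

Intervening on tariff: with other inputs at their observed values, output = -36*tariff + 137. Solving for -43 gives tariff = 5, within [-2, 8].
Intervening on subsidy: output = -3*subsidy - 154. Reaching -43 requires subsidy = -37, outside [-2, 8].
Intervening on policy_rate: output = 18*policy_rate - 331. Reaching -43 requires policy_rate = 16, outside [-2, 8].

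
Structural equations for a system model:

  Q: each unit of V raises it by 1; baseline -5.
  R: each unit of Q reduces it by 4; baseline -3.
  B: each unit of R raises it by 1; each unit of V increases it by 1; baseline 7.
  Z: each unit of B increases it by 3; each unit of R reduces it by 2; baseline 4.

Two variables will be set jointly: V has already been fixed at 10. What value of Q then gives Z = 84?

With V held at 10:
Intervening on Q fixes its value directly, overriding its dependence on V.
Substituting into the B equation gives B = -4*Q + 14.
Z becomes -4*Q + 52.
Solve -4*Q + 52 = 84: Q = (84 - 52) / -4 = -8.

Q = -8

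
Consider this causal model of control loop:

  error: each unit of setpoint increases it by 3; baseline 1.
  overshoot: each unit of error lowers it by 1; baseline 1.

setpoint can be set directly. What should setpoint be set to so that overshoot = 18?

Substituting into the overshoot equation gives overshoot = -3*setpoint.
Solve -3*setpoint = 18: setpoint = 18 / -3 = -6.

setpoint = -6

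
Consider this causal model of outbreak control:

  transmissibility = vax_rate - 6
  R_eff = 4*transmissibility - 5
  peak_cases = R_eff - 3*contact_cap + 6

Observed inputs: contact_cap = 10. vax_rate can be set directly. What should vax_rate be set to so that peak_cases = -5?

vax_rate = 12

Substituting into the R_eff equation gives R_eff = 4*vax_rate - 29.
peak_cases becomes 4*vax_rate - 53.
Solve 4*vax_rate - 53 = -5: vax_rate = (-5 + 53) / 4 = 12.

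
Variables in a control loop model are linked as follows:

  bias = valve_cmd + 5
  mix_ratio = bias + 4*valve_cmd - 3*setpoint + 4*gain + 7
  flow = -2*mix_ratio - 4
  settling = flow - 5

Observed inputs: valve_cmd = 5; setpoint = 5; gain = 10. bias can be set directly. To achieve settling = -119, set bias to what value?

bias = 3

Intervening on bias fixes its value directly, overriding its dependence on valve_cmd.
Substituting into the mix_ratio equation gives mix_ratio = bias + 52.
Substituting into the flow equation gives flow = -2*bias - 108.
Substituting into the settling equation gives settling = -2*bias - 113.
Solve -2*bias - 113 = -119: bias = (-119 + 113) / -2 = 3.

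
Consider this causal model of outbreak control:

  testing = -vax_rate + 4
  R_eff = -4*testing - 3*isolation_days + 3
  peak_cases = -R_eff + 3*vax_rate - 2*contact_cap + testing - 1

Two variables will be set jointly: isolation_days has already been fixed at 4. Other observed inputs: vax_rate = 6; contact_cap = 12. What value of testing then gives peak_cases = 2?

With isolation_days held at 4:
Intervening on testing fixes its value directly, overriding its dependence on vax_rate.
Substituting into the R_eff equation gives R_eff = -4*testing - 9.
This gives peak_cases = 5*testing + 2.
Solve 5*testing + 2 = 2: testing = (2 - 2) / 5 = 0.

testing = 0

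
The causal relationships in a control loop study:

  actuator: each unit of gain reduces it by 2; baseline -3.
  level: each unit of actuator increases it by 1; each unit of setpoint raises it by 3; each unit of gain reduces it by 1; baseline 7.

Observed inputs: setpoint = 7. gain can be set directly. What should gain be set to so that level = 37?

gain = -4

Substituting into the level equation gives level = -3*gain + 25.
Solve -3*gain + 25 = 37: gain = (37 - 25) / -3 = -4.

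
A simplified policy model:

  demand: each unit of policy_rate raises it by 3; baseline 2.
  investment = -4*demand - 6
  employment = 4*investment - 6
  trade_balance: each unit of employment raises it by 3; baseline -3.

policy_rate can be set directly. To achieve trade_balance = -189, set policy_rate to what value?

Substituting into the investment equation gives investment = -12*policy_rate - 14.
This gives employment = -48*policy_rate - 62.
Substituting into the trade_balance equation gives trade_balance = -144*policy_rate - 189.
Solve -144*policy_rate - 189 = -189: policy_rate = (-189 + 189) / -144 = 0.

policy_rate = 0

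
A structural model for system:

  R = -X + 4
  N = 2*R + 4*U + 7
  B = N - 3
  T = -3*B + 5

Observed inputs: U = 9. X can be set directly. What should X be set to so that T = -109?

X = 5

Substituting into the N equation gives N = -2*X + 51.
So B = -2*X + 48.
So T = 6*X - 139.
Solve 6*X - 139 = -109: X = (-109 + 139) / 6 = 5.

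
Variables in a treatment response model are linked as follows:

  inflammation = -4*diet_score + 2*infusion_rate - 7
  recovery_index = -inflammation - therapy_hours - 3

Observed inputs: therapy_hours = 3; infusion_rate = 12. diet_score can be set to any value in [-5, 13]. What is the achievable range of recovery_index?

-43 to 29

Substituting into the inflammation equation gives inflammation = -4*diet_score + 17.
This gives recovery_index = 4*diet_score - 23.
Linear in diet_score, so extremes are at the endpoints: diet_score = -5 gives recovery_index = -43; diet_score = 13 gives recovery_index = 29.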